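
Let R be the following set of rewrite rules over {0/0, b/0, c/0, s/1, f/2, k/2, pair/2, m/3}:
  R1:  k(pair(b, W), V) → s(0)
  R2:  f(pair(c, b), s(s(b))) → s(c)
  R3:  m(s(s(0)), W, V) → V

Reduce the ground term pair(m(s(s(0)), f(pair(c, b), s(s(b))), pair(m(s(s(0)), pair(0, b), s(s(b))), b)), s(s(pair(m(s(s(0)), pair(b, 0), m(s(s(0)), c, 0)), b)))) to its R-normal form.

1. pair(m(s(s(0)), f(pair(c, b), s(s(b))), pair(m(s(s(0)), pair(0, b), s(s(b))), b)), s(s(pair(m(s(s(0)), pair(b, 0), m(s(s(0)), c, 0)), b))))  →  pair(pair(m(s(s(0)), pair(0, b), s(s(b))), b), s(s(pair(m(s(s(0)), pair(b, 0), m(s(s(0)), c, 0)), b))))   [R3 at 1]
2. pair(pair(m(s(s(0)), pair(0, b), s(s(b))), b), s(s(pair(m(s(s(0)), pair(b, 0), m(s(s(0)), c, 0)), b))))  →  pair(pair(s(s(b)), b), s(s(pair(m(s(s(0)), pair(b, 0), m(s(s(0)), c, 0)), b))))   [R3 at 1.1]
3. pair(pair(s(s(b)), b), s(s(pair(m(s(s(0)), pair(b, 0), m(s(s(0)), c, 0)), b))))  →  pair(pair(s(s(b)), b), s(s(pair(m(s(s(0)), c, 0), b))))   [R3 at 2.1.1.1]
4. pair(pair(s(s(b)), b), s(s(pair(m(s(s(0)), c, 0), b))))  →  pair(pair(s(s(b)), b), s(s(pair(0, b))))   [R3 at 2.1.1.1]

pair(pair(s(s(b)), b), s(s(pair(0, b))))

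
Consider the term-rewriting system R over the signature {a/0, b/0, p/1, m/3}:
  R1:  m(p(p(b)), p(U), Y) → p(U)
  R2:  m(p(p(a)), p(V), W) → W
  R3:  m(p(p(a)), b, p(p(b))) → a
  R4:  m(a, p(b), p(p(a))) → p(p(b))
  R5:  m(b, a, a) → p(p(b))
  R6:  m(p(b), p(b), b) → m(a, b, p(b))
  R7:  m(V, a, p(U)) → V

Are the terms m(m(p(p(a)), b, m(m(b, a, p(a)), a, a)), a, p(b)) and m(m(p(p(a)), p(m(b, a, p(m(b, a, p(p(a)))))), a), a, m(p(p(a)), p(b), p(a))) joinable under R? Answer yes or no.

yes — NF(t₁) = a, NF(t₂) = a

Reduce t₁ = m(m(p(p(a)), b, m(m(b, a, p(a)), a, a)), a, p(b)):
1. m(m(p(p(a)), b, m(m(b, a, p(a)), a, a)), a, p(b))  →  m(p(p(a)), b, m(m(b, a, p(a)), a, a))   [R7 at ε]
2. m(p(p(a)), b, m(m(b, a, p(a)), a, a))  →  m(p(p(a)), b, m(b, a, a))   [R7 at 3.1]
3. m(p(p(a)), b, m(b, a, a))  →  m(p(p(a)), b, p(p(b)))   [R5 at 3]
4. m(p(p(a)), b, p(p(b)))  →  a   [R3 at ε]

Reduce t₂ = m(m(p(p(a)), p(m(b, a, p(m(b, a, p(p(a)))))), a), a, m(p(p(a)), p(b), p(a))):
1. m(m(p(p(a)), p(m(b, a, p(m(b, a, p(p(a)))))), a), a, m(p(p(a)), p(b), p(a)))  →  m(a, a, m(p(p(a)), p(b), p(a)))   [R2 at 1]
2. m(a, a, m(p(p(a)), p(b), p(a)))  →  m(a, a, p(a))   [R2 at 3]
3. m(a, a, p(a))  →  a   [R7 at ε]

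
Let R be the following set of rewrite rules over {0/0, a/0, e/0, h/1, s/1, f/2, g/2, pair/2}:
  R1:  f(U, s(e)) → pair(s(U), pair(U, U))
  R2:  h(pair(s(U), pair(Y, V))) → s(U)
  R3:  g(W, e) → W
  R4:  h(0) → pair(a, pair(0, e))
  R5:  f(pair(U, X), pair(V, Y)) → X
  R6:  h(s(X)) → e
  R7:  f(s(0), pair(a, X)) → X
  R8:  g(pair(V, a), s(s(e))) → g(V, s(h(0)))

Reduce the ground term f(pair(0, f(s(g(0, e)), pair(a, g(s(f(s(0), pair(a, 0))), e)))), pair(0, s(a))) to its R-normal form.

1. f(pair(0, f(s(g(0, e)), pair(a, g(s(f(s(0), pair(a, 0))), e)))), pair(0, s(a)))  →  f(s(g(0, e)), pair(a, g(s(f(s(0), pair(a, 0))), e)))   [R5 at ε]
2. f(s(g(0, e)), pair(a, g(s(f(s(0), pair(a, 0))), e)))  →  f(s(0), pair(a, g(s(f(s(0), pair(a, 0))), e)))   [R3 at 1.1]
3. f(s(0), pair(a, g(s(f(s(0), pair(a, 0))), e)))  →  g(s(f(s(0), pair(a, 0))), e)   [R7 at ε]
4. g(s(f(s(0), pair(a, 0))), e)  →  s(f(s(0), pair(a, 0)))   [R3 at ε]
5. s(f(s(0), pair(a, 0)))  →  s(0)   [R7 at 1]

s(0)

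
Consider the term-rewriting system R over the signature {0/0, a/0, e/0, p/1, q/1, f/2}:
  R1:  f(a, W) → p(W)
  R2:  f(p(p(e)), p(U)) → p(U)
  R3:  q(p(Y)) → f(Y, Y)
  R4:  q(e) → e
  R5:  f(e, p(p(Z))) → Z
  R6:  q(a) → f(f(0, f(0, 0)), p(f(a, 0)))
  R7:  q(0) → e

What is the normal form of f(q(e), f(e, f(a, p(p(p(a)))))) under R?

a

1. f(q(e), f(e, f(a, p(p(p(a))))))  →  f(e, f(e, f(a, p(p(p(a))))))   [R4 at 1]
2. f(e, f(e, f(a, p(p(p(a))))))  →  f(e, f(e, p(p(p(p(a))))))   [R1 at 2.2]
3. f(e, f(e, p(p(p(p(a))))))  →  f(e, p(p(a)))   [R5 at 2]
4. f(e, p(p(a)))  →  a   [R5 at ε]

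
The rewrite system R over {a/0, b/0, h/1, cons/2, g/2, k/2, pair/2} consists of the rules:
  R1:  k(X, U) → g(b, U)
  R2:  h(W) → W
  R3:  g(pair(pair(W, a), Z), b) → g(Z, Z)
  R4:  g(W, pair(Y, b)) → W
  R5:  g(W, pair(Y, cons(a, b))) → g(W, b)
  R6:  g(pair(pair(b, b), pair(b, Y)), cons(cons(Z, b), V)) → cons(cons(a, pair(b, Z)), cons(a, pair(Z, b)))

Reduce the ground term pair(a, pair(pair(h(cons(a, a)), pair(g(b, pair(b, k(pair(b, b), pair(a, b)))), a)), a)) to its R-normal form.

1. pair(a, pair(pair(h(cons(a, a)), pair(g(b, pair(b, k(pair(b, b), pair(a, b)))), a)), a))  →  pair(a, pair(pair(cons(a, a), pair(g(b, pair(b, k(pair(b, b), pair(a, b)))), a)), a))   [R2 at 2.1.1]
2. pair(a, pair(pair(cons(a, a), pair(g(b, pair(b, k(pair(b, b), pair(a, b)))), a)), a))  →  pair(a, pair(pair(cons(a, a), pair(g(b, pair(b, g(b, pair(a, b)))), a)), a))   [R1 at 2.1.2.1.2.2]
3. pair(a, pair(pair(cons(a, a), pair(g(b, pair(b, g(b, pair(a, b)))), a)), a))  →  pair(a, pair(pair(cons(a, a), pair(g(b, pair(b, b)), a)), a))   [R4 at 2.1.2.1.2.2]
4. pair(a, pair(pair(cons(a, a), pair(g(b, pair(b, b)), a)), a))  →  pair(a, pair(pair(cons(a, a), pair(b, a)), a))   [R4 at 2.1.2.1]

pair(a, pair(pair(cons(a, a), pair(b, a)), a))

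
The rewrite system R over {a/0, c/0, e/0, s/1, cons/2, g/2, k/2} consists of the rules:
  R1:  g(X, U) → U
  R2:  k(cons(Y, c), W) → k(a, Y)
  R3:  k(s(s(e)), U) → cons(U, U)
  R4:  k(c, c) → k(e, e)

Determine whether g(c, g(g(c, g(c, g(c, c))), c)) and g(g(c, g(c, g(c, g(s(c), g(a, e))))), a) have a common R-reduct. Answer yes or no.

no — NF(t₁) = c, NF(t₂) = a

Reduce t₁ = g(c, g(g(c, g(c, g(c, c))), c)):
1. g(c, g(g(c, g(c, g(c, c))), c))  →  g(g(c, g(c, g(c, c))), c)   [R1 at ε]
2. g(g(c, g(c, g(c, c))), c)  →  c   [R1 at ε]

Reduce t₂ = g(g(c, g(c, g(c, g(s(c), g(a, e))))), a):
1. g(g(c, g(c, g(c, g(s(c), g(a, e))))), a)  →  a   [R1 at ε]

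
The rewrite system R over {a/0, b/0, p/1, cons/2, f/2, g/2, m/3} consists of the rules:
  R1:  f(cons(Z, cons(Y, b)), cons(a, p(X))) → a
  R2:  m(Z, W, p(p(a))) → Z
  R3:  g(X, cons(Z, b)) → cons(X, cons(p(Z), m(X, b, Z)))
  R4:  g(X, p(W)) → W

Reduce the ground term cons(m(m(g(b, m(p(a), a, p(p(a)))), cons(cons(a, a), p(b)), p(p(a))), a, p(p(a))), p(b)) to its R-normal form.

cons(a, p(b))

1. cons(m(m(g(b, m(p(a), a, p(p(a)))), cons(cons(a, a), p(b)), p(p(a))), a, p(p(a))), p(b))  →  cons(m(g(b, m(p(a), a, p(p(a)))), cons(cons(a, a), p(b)), p(p(a))), p(b))   [R2 at 1]
2. cons(m(g(b, m(p(a), a, p(p(a)))), cons(cons(a, a), p(b)), p(p(a))), p(b))  →  cons(g(b, m(p(a), a, p(p(a)))), p(b))   [R2 at 1]
3. cons(g(b, m(p(a), a, p(p(a)))), p(b))  →  cons(g(b, p(a)), p(b))   [R2 at 1.2]
4. cons(g(b, p(a)), p(b))  →  cons(a, p(b))   [R4 at 1]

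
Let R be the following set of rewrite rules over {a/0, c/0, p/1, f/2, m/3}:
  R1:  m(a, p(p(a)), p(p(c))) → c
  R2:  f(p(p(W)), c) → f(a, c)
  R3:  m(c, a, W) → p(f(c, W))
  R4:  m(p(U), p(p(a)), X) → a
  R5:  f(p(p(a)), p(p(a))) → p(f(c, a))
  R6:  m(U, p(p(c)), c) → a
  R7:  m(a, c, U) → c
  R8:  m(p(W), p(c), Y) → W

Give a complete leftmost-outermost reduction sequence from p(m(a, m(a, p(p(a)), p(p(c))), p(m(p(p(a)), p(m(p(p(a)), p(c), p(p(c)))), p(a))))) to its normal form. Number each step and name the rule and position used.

1. p(m(a, m(a, p(p(a)), p(p(c))), p(m(p(p(a)), p(m(p(p(a)), p(c), p(p(c)))), p(a)))))  →  p(m(a, c, p(m(p(p(a)), p(m(p(p(a)), p(c), p(p(c)))), p(a)))))   [R1 at 1.2]
2. p(m(a, c, p(m(p(p(a)), p(m(p(p(a)), p(c), p(p(c)))), p(a)))))  →  p(c)   [R7 at 1]

p(c)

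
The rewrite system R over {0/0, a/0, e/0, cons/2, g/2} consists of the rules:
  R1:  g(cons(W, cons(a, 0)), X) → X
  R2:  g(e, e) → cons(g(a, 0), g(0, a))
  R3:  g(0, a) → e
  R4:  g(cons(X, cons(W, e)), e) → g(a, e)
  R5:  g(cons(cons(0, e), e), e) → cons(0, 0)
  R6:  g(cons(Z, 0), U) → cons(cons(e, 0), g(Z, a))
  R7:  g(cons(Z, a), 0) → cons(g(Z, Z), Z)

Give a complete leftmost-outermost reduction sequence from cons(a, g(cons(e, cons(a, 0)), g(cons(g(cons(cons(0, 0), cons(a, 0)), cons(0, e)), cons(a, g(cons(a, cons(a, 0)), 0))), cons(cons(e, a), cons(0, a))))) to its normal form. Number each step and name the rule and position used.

1. cons(a, g(cons(e, cons(a, 0)), g(cons(g(cons(cons(0, 0), cons(a, 0)), cons(0, e)), cons(a, g(cons(a, cons(a, 0)), 0))), cons(cons(e, a), cons(0, a)))))  →  cons(a, g(cons(g(cons(cons(0, 0), cons(a, 0)), cons(0, e)), cons(a, g(cons(a, cons(a, 0)), 0))), cons(cons(e, a), cons(0, a))))   [R1 at 2]
2. cons(a, g(cons(g(cons(cons(0, 0), cons(a, 0)), cons(0, e)), cons(a, g(cons(a, cons(a, 0)), 0))), cons(cons(e, a), cons(0, a))))  →  cons(a, g(cons(cons(0, e), cons(a, g(cons(a, cons(a, 0)), 0))), cons(cons(e, a), cons(0, a))))   [R1 at 2.1.1]
3. cons(a, g(cons(cons(0, e), cons(a, g(cons(a, cons(a, 0)), 0))), cons(cons(e, a), cons(0, a))))  →  cons(a, g(cons(cons(0, e), cons(a, 0)), cons(cons(e, a), cons(0, a))))   [R1 at 2.1.2.2]
4. cons(a, g(cons(cons(0, e), cons(a, 0)), cons(cons(e, a), cons(0, a))))  →  cons(a, cons(cons(e, a), cons(0, a)))   [R1 at 2]

cons(a, cons(cons(e, a), cons(0, a)))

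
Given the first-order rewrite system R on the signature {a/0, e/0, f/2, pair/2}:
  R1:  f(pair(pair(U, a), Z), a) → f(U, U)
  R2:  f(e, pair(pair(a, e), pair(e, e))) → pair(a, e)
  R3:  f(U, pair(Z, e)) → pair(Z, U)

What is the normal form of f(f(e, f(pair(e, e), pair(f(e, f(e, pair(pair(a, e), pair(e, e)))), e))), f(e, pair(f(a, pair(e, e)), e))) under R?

pair(pair(e, a), pair(a, e))

1. f(f(e, f(pair(e, e), pair(f(e, f(e, pair(pair(a, e), pair(e, e)))), e))), f(e, pair(f(a, pair(e, e)), e)))  →  f(f(e, pair(f(e, f(e, pair(pair(a, e), pair(e, e)))), pair(e, e))), f(e, pair(f(a, pair(e, e)), e)))   [R3 at 1.2]
2. f(f(e, pair(f(e, f(e, pair(pair(a, e), pair(e, e)))), pair(e, e))), f(e, pair(f(a, pair(e, e)), e)))  →  f(f(e, pair(f(e, pair(a, e)), pair(e, e))), f(e, pair(f(a, pair(e, e)), e)))   [R2 at 1.2.1.2]
3. f(f(e, pair(f(e, pair(a, e)), pair(e, e))), f(e, pair(f(a, pair(e, e)), e)))  →  f(f(e, pair(pair(a, e), pair(e, e))), f(e, pair(f(a, pair(e, e)), e)))   [R3 at 1.2.1]
4. f(f(e, pair(pair(a, e), pair(e, e))), f(e, pair(f(a, pair(e, e)), e)))  →  f(pair(a, e), f(e, pair(f(a, pair(e, e)), e)))   [R2 at 1]
5. f(pair(a, e), f(e, pair(f(a, pair(e, e)), e)))  →  f(pair(a, e), pair(f(a, pair(e, e)), e))   [R3 at 2]
6. f(pair(a, e), pair(f(a, pair(e, e)), e))  →  pair(f(a, pair(e, e)), pair(a, e))   [R3 at ε]
7. pair(f(a, pair(e, e)), pair(a, e))  →  pair(pair(e, a), pair(a, e))   [R3 at 1]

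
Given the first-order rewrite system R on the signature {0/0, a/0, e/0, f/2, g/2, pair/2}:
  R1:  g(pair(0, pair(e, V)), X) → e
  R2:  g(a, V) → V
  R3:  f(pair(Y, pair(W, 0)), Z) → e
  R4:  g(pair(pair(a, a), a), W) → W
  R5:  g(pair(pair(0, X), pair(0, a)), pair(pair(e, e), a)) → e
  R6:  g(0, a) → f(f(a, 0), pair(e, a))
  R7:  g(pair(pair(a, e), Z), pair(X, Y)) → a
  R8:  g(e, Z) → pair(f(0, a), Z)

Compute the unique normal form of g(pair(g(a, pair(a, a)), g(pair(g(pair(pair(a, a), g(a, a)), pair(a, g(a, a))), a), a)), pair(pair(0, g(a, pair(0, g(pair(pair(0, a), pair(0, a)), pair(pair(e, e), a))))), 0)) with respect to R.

pair(pair(0, pair(0, e)), 0)

1. g(pair(g(a, pair(a, a)), g(pair(g(pair(pair(a, a), g(a, a)), pair(a, g(a, a))), a), a)), pair(pair(0, g(a, pair(0, g(pair(pair(0, a), pair(0, a)), pair(pair(e, e), a))))), 0))  →  g(pair(pair(a, a), g(pair(g(pair(pair(a, a), g(a, a)), pair(a, g(a, a))), a), a)), pair(pair(0, g(a, pair(0, g(pair(pair(0, a), pair(0, a)), pair(pair(e, e), a))))), 0))   [R2 at 1.1]
2. g(pair(pair(a, a), g(pair(g(pair(pair(a, a), g(a, a)), pair(a, g(a, a))), a), a)), pair(pair(0, g(a, pair(0, g(pair(pair(0, a), pair(0, a)), pair(pair(e, e), a))))), 0))  →  g(pair(pair(a, a), g(pair(g(pair(pair(a, a), a), pair(a, g(a, a))), a), a)), pair(pair(0, g(a, pair(0, g(pair(pair(0, a), pair(0, a)), pair(pair(e, e), a))))), 0))   [R2 at 1.2.1.1.1.2]
3. g(pair(pair(a, a), g(pair(g(pair(pair(a, a), a), pair(a, g(a, a))), a), a)), pair(pair(0, g(a, pair(0, g(pair(pair(0, a), pair(0, a)), pair(pair(e, e), a))))), 0))  →  g(pair(pair(a, a), g(pair(pair(a, g(a, a)), a), a)), pair(pair(0, g(a, pair(0, g(pair(pair(0, a), pair(0, a)), pair(pair(e, e), a))))), 0))   [R4 at 1.2.1.1]
4. g(pair(pair(a, a), g(pair(pair(a, g(a, a)), a), a)), pair(pair(0, g(a, pair(0, g(pair(pair(0, a), pair(0, a)), pair(pair(e, e), a))))), 0))  →  g(pair(pair(a, a), g(pair(pair(a, a), a), a)), pair(pair(0, g(a, pair(0, g(pair(pair(0, a), pair(0, a)), pair(pair(e, e), a))))), 0))   [R2 at 1.2.1.1.2]
5. g(pair(pair(a, a), g(pair(pair(a, a), a), a)), pair(pair(0, g(a, pair(0, g(pair(pair(0, a), pair(0, a)), pair(pair(e, e), a))))), 0))  →  g(pair(pair(a, a), a), pair(pair(0, g(a, pair(0, g(pair(pair(0, a), pair(0, a)), pair(pair(e, e), a))))), 0))   [R4 at 1.2]
6. g(pair(pair(a, a), a), pair(pair(0, g(a, pair(0, g(pair(pair(0, a), pair(0, a)), pair(pair(e, e), a))))), 0))  →  pair(pair(0, g(a, pair(0, g(pair(pair(0, a), pair(0, a)), pair(pair(e, e), a))))), 0)   [R4 at ε]
7. pair(pair(0, g(a, pair(0, g(pair(pair(0, a), pair(0, a)), pair(pair(e, e), a))))), 0)  →  pair(pair(0, pair(0, g(pair(pair(0, a), pair(0, a)), pair(pair(e, e), a)))), 0)   [R2 at 1.2]
8. pair(pair(0, pair(0, g(pair(pair(0, a), pair(0, a)), pair(pair(e, e), a)))), 0)  →  pair(pair(0, pair(0, e)), 0)   [R5 at 1.2.2]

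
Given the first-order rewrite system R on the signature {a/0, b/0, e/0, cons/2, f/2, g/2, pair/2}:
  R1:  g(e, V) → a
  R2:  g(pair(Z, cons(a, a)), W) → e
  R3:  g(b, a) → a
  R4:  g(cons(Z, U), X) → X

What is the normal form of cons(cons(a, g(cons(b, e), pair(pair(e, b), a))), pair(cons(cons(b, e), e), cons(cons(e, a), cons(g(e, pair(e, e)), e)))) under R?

cons(cons(a, pair(pair(e, b), a)), pair(cons(cons(b, e), e), cons(cons(e, a), cons(a, e))))

1. cons(cons(a, g(cons(b, e), pair(pair(e, b), a))), pair(cons(cons(b, e), e), cons(cons(e, a), cons(g(e, pair(e, e)), e))))  →  cons(cons(a, pair(pair(e, b), a)), pair(cons(cons(b, e), e), cons(cons(e, a), cons(g(e, pair(e, e)), e))))   [R4 at 1.2]
2. cons(cons(a, pair(pair(e, b), a)), pair(cons(cons(b, e), e), cons(cons(e, a), cons(g(e, pair(e, e)), e))))  →  cons(cons(a, pair(pair(e, b), a)), pair(cons(cons(b, e), e), cons(cons(e, a), cons(a, e))))   [R1 at 2.2.2.1]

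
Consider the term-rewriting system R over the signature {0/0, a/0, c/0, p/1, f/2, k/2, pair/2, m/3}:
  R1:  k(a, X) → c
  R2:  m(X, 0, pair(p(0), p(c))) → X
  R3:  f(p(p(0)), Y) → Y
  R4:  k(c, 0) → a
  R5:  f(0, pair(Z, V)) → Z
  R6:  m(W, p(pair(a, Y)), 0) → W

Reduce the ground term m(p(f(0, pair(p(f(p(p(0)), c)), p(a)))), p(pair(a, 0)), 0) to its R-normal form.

p(p(c))

1. m(p(f(0, pair(p(f(p(p(0)), c)), p(a)))), p(pair(a, 0)), 0)  →  p(f(0, pair(p(f(p(p(0)), c)), p(a))))   [R6 at ε]
2. p(f(0, pair(p(f(p(p(0)), c)), p(a))))  →  p(p(f(p(p(0)), c)))   [R5 at 1]
3. p(p(f(p(p(0)), c)))  →  p(p(c))   [R3 at 1.1]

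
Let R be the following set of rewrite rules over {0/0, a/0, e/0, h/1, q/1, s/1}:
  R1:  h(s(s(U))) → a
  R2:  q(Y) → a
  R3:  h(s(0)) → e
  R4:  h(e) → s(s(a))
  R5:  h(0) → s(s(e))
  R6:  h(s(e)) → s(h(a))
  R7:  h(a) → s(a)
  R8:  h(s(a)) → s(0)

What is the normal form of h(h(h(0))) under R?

1. h(h(h(0)))  →  h(h(s(s(e))))   [R5 at 1.1]
2. h(h(s(s(e))))  →  h(a)   [R1 at 1]
3. h(a)  →  s(a)   [R7 at ε]

s(a)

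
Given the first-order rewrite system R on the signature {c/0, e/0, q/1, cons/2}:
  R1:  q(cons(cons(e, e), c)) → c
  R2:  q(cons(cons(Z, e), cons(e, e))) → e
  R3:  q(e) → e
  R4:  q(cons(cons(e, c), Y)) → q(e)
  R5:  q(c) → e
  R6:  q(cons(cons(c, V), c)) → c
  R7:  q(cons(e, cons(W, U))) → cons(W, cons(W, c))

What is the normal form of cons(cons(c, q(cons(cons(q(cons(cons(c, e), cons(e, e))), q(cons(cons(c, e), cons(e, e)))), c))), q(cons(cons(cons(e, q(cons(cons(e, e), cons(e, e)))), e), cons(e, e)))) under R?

cons(cons(c, c), e)

1. cons(cons(c, q(cons(cons(q(cons(cons(c, e), cons(e, e))), q(cons(cons(c, e), cons(e, e)))), c))), q(cons(cons(cons(e, q(cons(cons(e, e), cons(e, e)))), e), cons(e, e))))  →  cons(cons(c, q(cons(cons(e, q(cons(cons(c, e), cons(e, e)))), c))), q(cons(cons(cons(e, q(cons(cons(e, e), cons(e, e)))), e), cons(e, e))))   [R2 at 1.2.1.1.1]
2. cons(cons(c, q(cons(cons(e, q(cons(cons(c, e), cons(e, e)))), c))), q(cons(cons(cons(e, q(cons(cons(e, e), cons(e, e)))), e), cons(e, e))))  →  cons(cons(c, q(cons(cons(e, e), c))), q(cons(cons(cons(e, q(cons(cons(e, e), cons(e, e)))), e), cons(e, e))))   [R2 at 1.2.1.1.2]
3. cons(cons(c, q(cons(cons(e, e), c))), q(cons(cons(cons(e, q(cons(cons(e, e), cons(e, e)))), e), cons(e, e))))  →  cons(cons(c, c), q(cons(cons(cons(e, q(cons(cons(e, e), cons(e, e)))), e), cons(e, e))))   [R1 at 1.2]
4. cons(cons(c, c), q(cons(cons(cons(e, q(cons(cons(e, e), cons(e, e)))), e), cons(e, e))))  →  cons(cons(c, c), e)   [R2 at 2]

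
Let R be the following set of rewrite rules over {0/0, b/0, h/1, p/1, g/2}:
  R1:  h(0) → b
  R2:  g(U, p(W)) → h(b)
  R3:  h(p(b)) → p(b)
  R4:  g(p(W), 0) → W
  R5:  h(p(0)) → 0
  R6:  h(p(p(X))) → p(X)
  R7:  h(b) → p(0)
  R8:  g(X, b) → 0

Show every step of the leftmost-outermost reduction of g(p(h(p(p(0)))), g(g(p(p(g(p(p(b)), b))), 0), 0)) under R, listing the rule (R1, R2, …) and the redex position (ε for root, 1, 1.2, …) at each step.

p(0)

1. g(p(h(p(p(0)))), g(g(p(p(g(p(p(b)), b))), 0), 0))  →  g(p(p(0)), g(g(p(p(g(p(p(b)), b))), 0), 0))   [R6 at 1.1]
2. g(p(p(0)), g(g(p(p(g(p(p(b)), b))), 0), 0))  →  g(p(p(0)), g(p(g(p(p(b)), b)), 0))   [R4 at 2.1]
3. g(p(p(0)), g(p(g(p(p(b)), b)), 0))  →  g(p(p(0)), g(p(p(b)), b))   [R4 at 2]
4. g(p(p(0)), g(p(p(b)), b))  →  g(p(p(0)), 0)   [R8 at 2]
5. g(p(p(0)), 0)  →  p(0)   [R4 at ε]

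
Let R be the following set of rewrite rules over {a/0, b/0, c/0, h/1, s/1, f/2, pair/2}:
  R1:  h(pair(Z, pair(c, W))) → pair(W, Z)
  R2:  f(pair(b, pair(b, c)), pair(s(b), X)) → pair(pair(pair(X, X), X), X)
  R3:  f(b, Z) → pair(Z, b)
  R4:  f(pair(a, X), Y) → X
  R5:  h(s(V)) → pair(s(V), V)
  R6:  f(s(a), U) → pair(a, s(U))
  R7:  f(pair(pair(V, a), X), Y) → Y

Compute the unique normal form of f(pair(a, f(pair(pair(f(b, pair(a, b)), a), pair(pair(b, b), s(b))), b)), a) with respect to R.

b

1. f(pair(a, f(pair(pair(f(b, pair(a, b)), a), pair(pair(b, b), s(b))), b)), a)  →  f(pair(pair(f(b, pair(a, b)), a), pair(pair(b, b), s(b))), b)   [R4 at ε]
2. f(pair(pair(f(b, pair(a, b)), a), pair(pair(b, b), s(b))), b)  →  b   [R7 at ε]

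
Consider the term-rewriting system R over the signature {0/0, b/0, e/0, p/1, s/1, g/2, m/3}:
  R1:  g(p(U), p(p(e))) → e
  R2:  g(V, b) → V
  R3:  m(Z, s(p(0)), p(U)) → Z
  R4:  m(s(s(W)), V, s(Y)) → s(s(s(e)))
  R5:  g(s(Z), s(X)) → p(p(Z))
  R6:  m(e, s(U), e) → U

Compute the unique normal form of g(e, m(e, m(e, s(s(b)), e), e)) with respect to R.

e

1. g(e, m(e, m(e, s(s(b)), e), e))  →  g(e, m(e, s(b), e))   [R6 at 2.2]
2. g(e, m(e, s(b), e))  →  g(e, b)   [R6 at 2]
3. g(e, b)  →  e   [R2 at ε]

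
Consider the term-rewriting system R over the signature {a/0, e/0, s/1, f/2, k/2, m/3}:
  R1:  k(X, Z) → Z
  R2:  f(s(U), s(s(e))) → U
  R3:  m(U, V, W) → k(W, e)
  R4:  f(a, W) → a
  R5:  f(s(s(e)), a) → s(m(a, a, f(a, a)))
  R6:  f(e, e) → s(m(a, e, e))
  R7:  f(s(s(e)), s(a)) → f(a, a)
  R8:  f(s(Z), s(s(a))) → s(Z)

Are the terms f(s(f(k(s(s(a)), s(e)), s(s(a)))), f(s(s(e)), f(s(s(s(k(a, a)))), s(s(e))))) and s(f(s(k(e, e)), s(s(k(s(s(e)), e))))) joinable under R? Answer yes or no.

yes — NF(t₁) = s(e), NF(t₂) = s(e)

Reduce t₁ = f(s(f(k(s(s(a)), s(e)), s(s(a)))), f(s(s(e)), f(s(s(s(k(a, a)))), s(s(e))))):
1. f(s(f(k(s(s(a)), s(e)), s(s(a)))), f(s(s(e)), f(s(s(s(k(a, a)))), s(s(e)))))  →  f(s(f(s(e), s(s(a)))), f(s(s(e)), f(s(s(s(k(a, a)))), s(s(e)))))   [R1 at 1.1.1]
2. f(s(f(s(e), s(s(a)))), f(s(s(e)), f(s(s(s(k(a, a)))), s(s(e)))))  →  f(s(s(e)), f(s(s(e)), f(s(s(s(k(a, a)))), s(s(e)))))   [R8 at 1.1]
3. f(s(s(e)), f(s(s(e)), f(s(s(s(k(a, a)))), s(s(e)))))  →  f(s(s(e)), f(s(s(e)), s(s(k(a, a)))))   [R2 at 2.2]
4. f(s(s(e)), f(s(s(e)), s(s(k(a, a)))))  →  f(s(s(e)), f(s(s(e)), s(s(a))))   [R1 at 2.2.1.1]
5. f(s(s(e)), f(s(s(e)), s(s(a))))  →  f(s(s(e)), s(s(e)))   [R8 at 2]
6. f(s(s(e)), s(s(e)))  →  s(e)   [R2 at ε]

Reduce t₂ = s(f(s(k(e, e)), s(s(k(s(s(e)), e))))):
1. s(f(s(k(e, e)), s(s(k(s(s(e)), e)))))  →  s(f(s(e), s(s(k(s(s(e)), e)))))   [R1 at 1.1.1]
2. s(f(s(e), s(s(k(s(s(e)), e)))))  →  s(f(s(e), s(s(e))))   [R1 at 1.2.1.1]
3. s(f(s(e), s(s(e))))  →  s(e)   [R2 at 1]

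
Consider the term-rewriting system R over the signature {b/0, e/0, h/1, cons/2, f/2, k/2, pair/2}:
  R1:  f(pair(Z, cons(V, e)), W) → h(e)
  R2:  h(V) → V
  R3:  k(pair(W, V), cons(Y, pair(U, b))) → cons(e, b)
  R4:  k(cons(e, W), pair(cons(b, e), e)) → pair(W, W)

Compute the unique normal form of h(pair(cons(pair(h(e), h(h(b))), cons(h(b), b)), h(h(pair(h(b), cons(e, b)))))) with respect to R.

1. h(pair(cons(pair(h(e), h(h(b))), cons(h(b), b)), h(h(pair(h(b), cons(e, b))))))  →  pair(cons(pair(h(e), h(h(b))), cons(h(b), b)), h(h(pair(h(b), cons(e, b)))))   [R2 at ε]
2. pair(cons(pair(h(e), h(h(b))), cons(h(b), b)), h(h(pair(h(b), cons(e, b)))))  →  pair(cons(pair(e, h(h(b))), cons(h(b), b)), h(h(pair(h(b), cons(e, b)))))   [R2 at 1.1.1]
3. pair(cons(pair(e, h(h(b))), cons(h(b), b)), h(h(pair(h(b), cons(e, b)))))  →  pair(cons(pair(e, h(b)), cons(h(b), b)), h(h(pair(h(b), cons(e, b)))))   [R2 at 1.1.2]
4. pair(cons(pair(e, h(b)), cons(h(b), b)), h(h(pair(h(b), cons(e, b)))))  →  pair(cons(pair(e, b), cons(h(b), b)), h(h(pair(h(b), cons(e, b)))))   [R2 at 1.1.2]
5. pair(cons(pair(e, b), cons(h(b), b)), h(h(pair(h(b), cons(e, b)))))  →  pair(cons(pair(e, b), cons(b, b)), h(h(pair(h(b), cons(e, b)))))   [R2 at 1.2.1]
6. pair(cons(pair(e, b), cons(b, b)), h(h(pair(h(b), cons(e, b)))))  →  pair(cons(pair(e, b), cons(b, b)), h(pair(h(b), cons(e, b))))   [R2 at 2]
7. pair(cons(pair(e, b), cons(b, b)), h(pair(h(b), cons(e, b))))  →  pair(cons(pair(e, b), cons(b, b)), pair(h(b), cons(e, b)))   [R2 at 2]
8. pair(cons(pair(e, b), cons(b, b)), pair(h(b), cons(e, b)))  →  pair(cons(pair(e, b), cons(b, b)), pair(b, cons(e, b)))   [R2 at 2.1]

pair(cons(pair(e, b), cons(b, b)), pair(b, cons(e, b)))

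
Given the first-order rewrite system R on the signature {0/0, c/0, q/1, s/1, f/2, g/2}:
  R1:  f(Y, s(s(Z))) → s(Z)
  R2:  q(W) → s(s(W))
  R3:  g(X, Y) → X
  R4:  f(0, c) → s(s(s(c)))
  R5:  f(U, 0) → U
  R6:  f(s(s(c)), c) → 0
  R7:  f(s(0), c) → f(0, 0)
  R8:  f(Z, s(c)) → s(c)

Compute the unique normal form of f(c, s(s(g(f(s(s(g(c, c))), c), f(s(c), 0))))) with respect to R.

s(0)

1. f(c, s(s(g(f(s(s(g(c, c))), c), f(s(c), 0)))))  →  s(g(f(s(s(g(c, c))), c), f(s(c), 0)))   [R1 at ε]
2. s(g(f(s(s(g(c, c))), c), f(s(c), 0)))  →  s(f(s(s(g(c, c))), c))   [R3 at 1]
3. s(f(s(s(g(c, c))), c))  →  s(f(s(s(c)), c))   [R3 at 1.1.1.1]
4. s(f(s(s(c)), c))  →  s(0)   [R6 at 1]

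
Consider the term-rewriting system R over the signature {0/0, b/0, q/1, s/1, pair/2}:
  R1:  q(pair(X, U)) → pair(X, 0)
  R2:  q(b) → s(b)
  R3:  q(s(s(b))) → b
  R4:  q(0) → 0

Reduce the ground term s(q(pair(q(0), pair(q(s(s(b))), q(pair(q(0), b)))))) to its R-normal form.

s(pair(0, 0))

1. s(q(pair(q(0), pair(q(s(s(b))), q(pair(q(0), b))))))  →  s(pair(q(0), 0))   [R1 at 1]
2. s(pair(q(0), 0))  →  s(pair(0, 0))   [R4 at 1.1]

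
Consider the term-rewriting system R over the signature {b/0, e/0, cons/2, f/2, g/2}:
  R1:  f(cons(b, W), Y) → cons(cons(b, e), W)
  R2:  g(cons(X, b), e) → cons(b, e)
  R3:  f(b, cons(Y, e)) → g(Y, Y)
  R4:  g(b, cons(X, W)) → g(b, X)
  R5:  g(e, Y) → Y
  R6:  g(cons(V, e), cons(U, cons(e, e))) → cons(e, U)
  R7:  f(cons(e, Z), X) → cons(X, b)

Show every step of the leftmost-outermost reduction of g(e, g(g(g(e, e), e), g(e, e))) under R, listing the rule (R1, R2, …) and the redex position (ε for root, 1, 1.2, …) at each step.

e

1. g(e, g(g(g(e, e), e), g(e, e)))  →  g(g(g(e, e), e), g(e, e))   [R5 at ε]
2. g(g(g(e, e), e), g(e, e))  →  g(g(e, e), g(e, e))   [R5 at 1.1]
3. g(g(e, e), g(e, e))  →  g(e, g(e, e))   [R5 at 1]
4. g(e, g(e, e))  →  g(e, e)   [R5 at ε]
5. g(e, e)  →  e   [R5 at ε]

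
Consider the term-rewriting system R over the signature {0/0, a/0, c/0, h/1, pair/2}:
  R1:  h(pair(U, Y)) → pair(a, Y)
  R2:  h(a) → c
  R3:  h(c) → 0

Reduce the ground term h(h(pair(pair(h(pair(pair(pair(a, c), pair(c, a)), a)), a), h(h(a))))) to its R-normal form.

1. h(h(pair(pair(h(pair(pair(pair(a, c), pair(c, a)), a)), a), h(h(a)))))  →  h(pair(a, h(h(a))))   [R1 at 1]
2. h(pair(a, h(h(a))))  →  pair(a, h(h(a)))   [R1 at ε]
3. pair(a, h(h(a)))  →  pair(a, h(c))   [R2 at 2.1]
4. pair(a, h(c))  →  pair(a, 0)   [R3 at 2]

pair(a, 0)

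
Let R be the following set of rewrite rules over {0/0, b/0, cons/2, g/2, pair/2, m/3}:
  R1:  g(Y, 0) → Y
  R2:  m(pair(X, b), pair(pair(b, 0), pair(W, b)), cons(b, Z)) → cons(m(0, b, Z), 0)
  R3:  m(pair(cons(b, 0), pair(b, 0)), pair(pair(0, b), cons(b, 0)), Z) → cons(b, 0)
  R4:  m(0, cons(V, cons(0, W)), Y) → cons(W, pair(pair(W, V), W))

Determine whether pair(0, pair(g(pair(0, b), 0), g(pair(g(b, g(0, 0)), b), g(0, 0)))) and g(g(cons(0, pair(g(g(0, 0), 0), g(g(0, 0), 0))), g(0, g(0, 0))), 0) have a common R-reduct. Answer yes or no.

Reduce t₁ = pair(0, pair(g(pair(0, b), 0), g(pair(g(b, g(0, 0)), b), g(0, 0)))):
1. pair(0, pair(g(pair(0, b), 0), g(pair(g(b, g(0, 0)), b), g(0, 0))))  →  pair(0, pair(pair(0, b), g(pair(g(b, g(0, 0)), b), g(0, 0))))   [R1 at 2.1]
2. pair(0, pair(pair(0, b), g(pair(g(b, g(0, 0)), b), g(0, 0))))  →  pair(0, pair(pair(0, b), g(pair(g(b, 0), b), g(0, 0))))   [R1 at 2.2.1.1.2]
3. pair(0, pair(pair(0, b), g(pair(g(b, 0), b), g(0, 0))))  →  pair(0, pair(pair(0, b), g(pair(b, b), g(0, 0))))   [R1 at 2.2.1.1]
4. pair(0, pair(pair(0, b), g(pair(b, b), g(0, 0))))  →  pair(0, pair(pair(0, b), g(pair(b, b), 0)))   [R1 at 2.2.2]
5. pair(0, pair(pair(0, b), g(pair(b, b), 0)))  →  pair(0, pair(pair(0, b), pair(b, b)))   [R1 at 2.2]

Reduce t₂ = g(g(cons(0, pair(g(g(0, 0), 0), g(g(0, 0), 0))), g(0, g(0, 0))), 0):
1. g(g(cons(0, pair(g(g(0, 0), 0), g(g(0, 0), 0))), g(0, g(0, 0))), 0)  →  g(cons(0, pair(g(g(0, 0), 0), g(g(0, 0), 0))), g(0, g(0, 0)))   [R1 at ε]
2. g(cons(0, pair(g(g(0, 0), 0), g(g(0, 0), 0))), g(0, g(0, 0)))  →  g(cons(0, pair(g(0, 0), g(g(0, 0), 0))), g(0, g(0, 0)))   [R1 at 1.2.1]
3. g(cons(0, pair(g(0, 0), g(g(0, 0), 0))), g(0, g(0, 0)))  →  g(cons(0, pair(0, g(g(0, 0), 0))), g(0, g(0, 0)))   [R1 at 1.2.1]
4. g(cons(0, pair(0, g(g(0, 0), 0))), g(0, g(0, 0)))  →  g(cons(0, pair(0, g(0, 0))), g(0, g(0, 0)))   [R1 at 1.2.2]
5. g(cons(0, pair(0, g(0, 0))), g(0, g(0, 0)))  →  g(cons(0, pair(0, 0)), g(0, g(0, 0)))   [R1 at 1.2.2]
6. g(cons(0, pair(0, 0)), g(0, g(0, 0)))  →  g(cons(0, pair(0, 0)), g(0, 0))   [R1 at 2.2]
7. g(cons(0, pair(0, 0)), g(0, 0))  →  g(cons(0, pair(0, 0)), 0)   [R1 at 2]
8. g(cons(0, pair(0, 0)), 0)  →  cons(0, pair(0, 0))   [R1 at ε]

no — NF(t₁) = pair(0, pair(pair(0, b), pair(b, b))), NF(t₂) = cons(0, pair(0, 0))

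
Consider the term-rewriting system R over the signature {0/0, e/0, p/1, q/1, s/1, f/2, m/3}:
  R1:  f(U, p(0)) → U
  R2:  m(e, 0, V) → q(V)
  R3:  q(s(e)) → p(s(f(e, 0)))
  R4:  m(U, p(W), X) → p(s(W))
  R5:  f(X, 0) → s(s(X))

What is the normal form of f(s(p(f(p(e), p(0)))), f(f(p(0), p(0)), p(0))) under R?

s(p(p(e)))

1. f(s(p(f(p(e), p(0)))), f(f(p(0), p(0)), p(0)))  →  f(s(p(p(e))), f(f(p(0), p(0)), p(0)))   [R1 at 1.1.1]
2. f(s(p(p(e))), f(f(p(0), p(0)), p(0)))  →  f(s(p(p(e))), f(p(0), p(0)))   [R1 at 2]
3. f(s(p(p(e))), f(p(0), p(0)))  →  f(s(p(p(e))), p(0))   [R1 at 2]
4. f(s(p(p(e))), p(0))  →  s(p(p(e)))   [R1 at ε]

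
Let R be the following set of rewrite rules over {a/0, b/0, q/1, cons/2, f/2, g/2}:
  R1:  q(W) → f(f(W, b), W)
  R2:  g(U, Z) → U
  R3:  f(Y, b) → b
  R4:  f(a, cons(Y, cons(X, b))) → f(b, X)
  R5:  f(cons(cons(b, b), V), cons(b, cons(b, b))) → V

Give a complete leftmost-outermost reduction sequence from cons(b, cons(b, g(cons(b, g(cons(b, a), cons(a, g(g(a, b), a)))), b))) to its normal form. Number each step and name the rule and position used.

cons(b, cons(b, cons(b, cons(b, a))))

1. cons(b, cons(b, g(cons(b, g(cons(b, a), cons(a, g(g(a, b), a)))), b)))  →  cons(b, cons(b, cons(b, g(cons(b, a), cons(a, g(g(a, b), a))))))   [R2 at 2.2]
2. cons(b, cons(b, cons(b, g(cons(b, a), cons(a, g(g(a, b), a))))))  →  cons(b, cons(b, cons(b, cons(b, a))))   [R2 at 2.2.2]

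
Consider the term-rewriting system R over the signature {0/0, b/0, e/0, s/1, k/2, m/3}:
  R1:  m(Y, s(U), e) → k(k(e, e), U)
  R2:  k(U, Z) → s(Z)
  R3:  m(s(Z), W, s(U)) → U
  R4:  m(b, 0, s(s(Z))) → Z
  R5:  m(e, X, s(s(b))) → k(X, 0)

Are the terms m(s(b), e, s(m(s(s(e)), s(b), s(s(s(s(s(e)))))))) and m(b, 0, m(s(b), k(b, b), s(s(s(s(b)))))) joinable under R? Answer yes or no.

no — NF(t₁) = s(s(s(s(e)))), NF(t₂) = s(b)

Reduce t₁ = m(s(b), e, s(m(s(s(e)), s(b), s(s(s(s(s(e)))))))):
1. m(s(b), e, s(m(s(s(e)), s(b), s(s(s(s(s(e))))))))  →  m(s(s(e)), s(b), s(s(s(s(s(e))))))   [R3 at ε]
2. m(s(s(e)), s(b), s(s(s(s(s(e))))))  →  s(s(s(s(e))))   [R3 at ε]

Reduce t₂ = m(b, 0, m(s(b), k(b, b), s(s(s(s(b)))))):
1. m(b, 0, m(s(b), k(b, b), s(s(s(s(b))))))  →  m(b, 0, s(s(s(b))))   [R3 at 3]
2. m(b, 0, s(s(s(b))))  →  s(b)   [R4 at ε]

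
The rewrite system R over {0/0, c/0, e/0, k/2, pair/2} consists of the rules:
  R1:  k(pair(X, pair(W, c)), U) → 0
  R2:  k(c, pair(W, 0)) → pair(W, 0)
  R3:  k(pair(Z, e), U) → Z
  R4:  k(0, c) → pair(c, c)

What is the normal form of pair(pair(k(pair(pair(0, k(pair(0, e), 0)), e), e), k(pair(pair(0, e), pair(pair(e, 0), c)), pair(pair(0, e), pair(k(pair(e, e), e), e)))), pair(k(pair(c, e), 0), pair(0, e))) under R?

1. pair(pair(k(pair(pair(0, k(pair(0, e), 0)), e), e), k(pair(pair(0, e), pair(pair(e, 0), c)), pair(pair(0, e), pair(k(pair(e, e), e), e)))), pair(k(pair(c, e), 0), pair(0, e)))  →  pair(pair(pair(0, k(pair(0, e), 0)), k(pair(pair(0, e), pair(pair(e, 0), c)), pair(pair(0, e), pair(k(pair(e, e), e), e)))), pair(k(pair(c, e), 0), pair(0, e)))   [R3 at 1.1]
2. pair(pair(pair(0, k(pair(0, e), 0)), k(pair(pair(0, e), pair(pair(e, 0), c)), pair(pair(0, e), pair(k(pair(e, e), e), e)))), pair(k(pair(c, e), 0), pair(0, e)))  →  pair(pair(pair(0, 0), k(pair(pair(0, e), pair(pair(e, 0), c)), pair(pair(0, e), pair(k(pair(e, e), e), e)))), pair(k(pair(c, e), 0), pair(0, e)))   [R3 at 1.1.2]
3. pair(pair(pair(0, 0), k(pair(pair(0, e), pair(pair(e, 0), c)), pair(pair(0, e), pair(k(pair(e, e), e), e)))), pair(k(pair(c, e), 0), pair(0, e)))  →  pair(pair(pair(0, 0), 0), pair(k(pair(c, e), 0), pair(0, e)))   [R1 at 1.2]
4. pair(pair(pair(0, 0), 0), pair(k(pair(c, e), 0), pair(0, e)))  →  pair(pair(pair(0, 0), 0), pair(c, pair(0, e)))   [R3 at 2.1]

pair(pair(pair(0, 0), 0), pair(c, pair(0, e)))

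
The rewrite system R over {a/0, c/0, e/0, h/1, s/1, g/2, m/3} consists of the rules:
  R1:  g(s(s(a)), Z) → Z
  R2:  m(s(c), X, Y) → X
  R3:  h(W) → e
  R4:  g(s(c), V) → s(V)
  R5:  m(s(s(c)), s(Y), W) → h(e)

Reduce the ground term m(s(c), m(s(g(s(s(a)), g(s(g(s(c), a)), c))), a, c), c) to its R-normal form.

1. m(s(c), m(s(g(s(s(a)), g(s(g(s(c), a)), c))), a, c), c)  →  m(s(g(s(s(a)), g(s(g(s(c), a)), c))), a, c)   [R2 at ε]
2. m(s(g(s(s(a)), g(s(g(s(c), a)), c))), a, c)  →  m(s(g(s(g(s(c), a)), c)), a, c)   [R1 at 1.1]
3. m(s(g(s(g(s(c), a)), c)), a, c)  →  m(s(g(s(s(a)), c)), a, c)   [R4 at 1.1.1.1]
4. m(s(g(s(s(a)), c)), a, c)  →  m(s(c), a, c)   [R1 at 1.1]
5. m(s(c), a, c)  →  a   [R2 at ε]

a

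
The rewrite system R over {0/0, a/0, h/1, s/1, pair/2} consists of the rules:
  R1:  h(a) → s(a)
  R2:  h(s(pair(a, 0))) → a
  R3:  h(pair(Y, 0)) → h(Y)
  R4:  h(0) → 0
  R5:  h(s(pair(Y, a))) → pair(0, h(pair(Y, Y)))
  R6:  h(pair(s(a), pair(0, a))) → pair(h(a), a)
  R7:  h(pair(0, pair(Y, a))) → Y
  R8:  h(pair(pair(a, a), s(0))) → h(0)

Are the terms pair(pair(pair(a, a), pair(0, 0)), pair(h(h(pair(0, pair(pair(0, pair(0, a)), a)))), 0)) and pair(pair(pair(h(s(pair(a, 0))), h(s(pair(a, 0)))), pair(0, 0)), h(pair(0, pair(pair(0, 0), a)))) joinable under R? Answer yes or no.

yes — NF(t₁) = pair(pair(pair(a, a), pair(0, 0)), pair(0, 0)), NF(t₂) = pair(pair(pair(a, a), pair(0, 0)), pair(0, 0))

Reduce t₁ = pair(pair(pair(a, a), pair(0, 0)), pair(h(h(pair(0, pair(pair(0, pair(0, a)), a)))), 0)):
1. pair(pair(pair(a, a), pair(0, 0)), pair(h(h(pair(0, pair(pair(0, pair(0, a)), a)))), 0))  →  pair(pair(pair(a, a), pair(0, 0)), pair(h(pair(0, pair(0, a))), 0))   [R7 at 2.1.1]
2. pair(pair(pair(a, a), pair(0, 0)), pair(h(pair(0, pair(0, a))), 0))  →  pair(pair(pair(a, a), pair(0, 0)), pair(0, 0))   [R7 at 2.1]

Reduce t₂ = pair(pair(pair(h(s(pair(a, 0))), h(s(pair(a, 0)))), pair(0, 0)), h(pair(0, pair(pair(0, 0), a)))):
1. pair(pair(pair(h(s(pair(a, 0))), h(s(pair(a, 0)))), pair(0, 0)), h(pair(0, pair(pair(0, 0), a))))  →  pair(pair(pair(a, h(s(pair(a, 0)))), pair(0, 0)), h(pair(0, pair(pair(0, 0), a))))   [R2 at 1.1.1]
2. pair(pair(pair(a, h(s(pair(a, 0)))), pair(0, 0)), h(pair(0, pair(pair(0, 0), a))))  →  pair(pair(pair(a, a), pair(0, 0)), h(pair(0, pair(pair(0, 0), a))))   [R2 at 1.1.2]
3. pair(pair(pair(a, a), pair(0, 0)), h(pair(0, pair(pair(0, 0), a))))  →  pair(pair(pair(a, a), pair(0, 0)), pair(0, 0))   [R7 at 2]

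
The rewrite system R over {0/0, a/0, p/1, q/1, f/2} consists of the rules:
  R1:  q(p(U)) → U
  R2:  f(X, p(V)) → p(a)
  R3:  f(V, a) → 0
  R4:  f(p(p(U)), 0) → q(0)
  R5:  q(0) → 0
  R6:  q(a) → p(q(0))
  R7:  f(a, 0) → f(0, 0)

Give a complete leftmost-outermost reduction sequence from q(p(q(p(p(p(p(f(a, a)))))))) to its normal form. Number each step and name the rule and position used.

p(p(p(0)))

1. q(p(q(p(p(p(p(f(a, a))))))))  →  q(p(p(p(p(f(a, a))))))   [R1 at ε]
2. q(p(p(p(p(f(a, a))))))  →  p(p(p(f(a, a))))   [R1 at ε]
3. p(p(p(f(a, a))))  →  p(p(p(0)))   [R3 at 1.1.1]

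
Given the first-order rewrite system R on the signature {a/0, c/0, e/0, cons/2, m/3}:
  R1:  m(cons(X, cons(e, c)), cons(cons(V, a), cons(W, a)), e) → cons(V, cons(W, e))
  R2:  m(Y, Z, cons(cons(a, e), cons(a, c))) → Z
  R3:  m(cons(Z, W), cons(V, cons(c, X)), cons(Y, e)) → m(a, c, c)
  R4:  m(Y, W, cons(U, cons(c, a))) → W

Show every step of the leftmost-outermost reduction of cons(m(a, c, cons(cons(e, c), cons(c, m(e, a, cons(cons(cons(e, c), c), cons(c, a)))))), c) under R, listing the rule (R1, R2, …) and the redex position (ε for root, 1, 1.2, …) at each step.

cons(c, c)

1. cons(m(a, c, cons(cons(e, c), cons(c, m(e, a, cons(cons(cons(e, c), c), cons(c, a)))))), c)  →  cons(m(a, c, cons(cons(e, c), cons(c, a))), c)   [R4 at 1.3.2.2]
2. cons(m(a, c, cons(cons(e, c), cons(c, a))), c)  →  cons(c, c)   [R4 at 1]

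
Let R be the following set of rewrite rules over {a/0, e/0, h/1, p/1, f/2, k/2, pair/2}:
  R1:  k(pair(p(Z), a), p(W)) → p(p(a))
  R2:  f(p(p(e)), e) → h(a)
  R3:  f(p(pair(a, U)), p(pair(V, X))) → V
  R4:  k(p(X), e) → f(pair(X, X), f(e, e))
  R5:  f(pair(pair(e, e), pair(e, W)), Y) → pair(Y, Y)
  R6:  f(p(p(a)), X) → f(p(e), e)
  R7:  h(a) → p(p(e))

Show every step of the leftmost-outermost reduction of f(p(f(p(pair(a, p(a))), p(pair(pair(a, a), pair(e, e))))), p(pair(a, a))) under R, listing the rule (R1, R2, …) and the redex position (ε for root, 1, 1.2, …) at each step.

a

1. f(p(f(p(pair(a, p(a))), p(pair(pair(a, a), pair(e, e))))), p(pair(a, a)))  →  f(p(pair(a, a)), p(pair(a, a)))   [R3 at 1.1]
2. f(p(pair(a, a)), p(pair(a, a)))  →  a   [R3 at ε]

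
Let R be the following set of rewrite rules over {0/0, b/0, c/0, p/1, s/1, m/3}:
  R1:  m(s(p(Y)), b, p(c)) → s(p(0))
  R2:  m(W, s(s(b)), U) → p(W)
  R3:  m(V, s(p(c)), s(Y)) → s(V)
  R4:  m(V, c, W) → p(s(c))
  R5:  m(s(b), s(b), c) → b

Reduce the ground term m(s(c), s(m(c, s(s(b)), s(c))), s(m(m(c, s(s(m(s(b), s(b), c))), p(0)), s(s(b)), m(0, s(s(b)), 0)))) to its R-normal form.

s(s(c))

1. m(s(c), s(m(c, s(s(b)), s(c))), s(m(m(c, s(s(m(s(b), s(b), c))), p(0)), s(s(b)), m(0, s(s(b)), 0))))  →  m(s(c), s(p(c)), s(m(m(c, s(s(m(s(b), s(b), c))), p(0)), s(s(b)), m(0, s(s(b)), 0))))   [R2 at 2.1]
2. m(s(c), s(p(c)), s(m(m(c, s(s(m(s(b), s(b), c))), p(0)), s(s(b)), m(0, s(s(b)), 0))))  →  s(s(c))   [R3 at ε]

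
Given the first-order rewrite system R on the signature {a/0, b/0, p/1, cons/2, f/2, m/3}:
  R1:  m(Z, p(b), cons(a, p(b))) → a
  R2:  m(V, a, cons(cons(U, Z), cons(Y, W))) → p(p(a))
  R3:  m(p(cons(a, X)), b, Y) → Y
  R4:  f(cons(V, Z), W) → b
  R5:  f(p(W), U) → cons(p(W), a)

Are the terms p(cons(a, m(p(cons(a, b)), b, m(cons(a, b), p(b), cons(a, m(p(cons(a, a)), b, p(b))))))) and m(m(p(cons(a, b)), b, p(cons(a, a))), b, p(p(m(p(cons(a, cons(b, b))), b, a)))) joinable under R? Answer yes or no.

no — NF(t₁) = p(cons(a, a)), NF(t₂) = p(p(a))

Reduce t₁ = p(cons(a, m(p(cons(a, b)), b, m(cons(a, b), p(b), cons(a, m(p(cons(a, a)), b, p(b))))))):
1. p(cons(a, m(p(cons(a, b)), b, m(cons(a, b), p(b), cons(a, m(p(cons(a, a)), b, p(b)))))))  →  p(cons(a, m(cons(a, b), p(b), cons(a, m(p(cons(a, a)), b, p(b))))))   [R3 at 1.2]
2. p(cons(a, m(cons(a, b), p(b), cons(a, m(p(cons(a, a)), b, p(b))))))  →  p(cons(a, m(cons(a, b), p(b), cons(a, p(b)))))   [R3 at 1.2.3.2]
3. p(cons(a, m(cons(a, b), p(b), cons(a, p(b)))))  →  p(cons(a, a))   [R1 at 1.2]

Reduce t₂ = m(m(p(cons(a, b)), b, p(cons(a, a))), b, p(p(m(p(cons(a, cons(b, b))), b, a)))):
1. m(m(p(cons(a, b)), b, p(cons(a, a))), b, p(p(m(p(cons(a, cons(b, b))), b, a))))  →  m(p(cons(a, a)), b, p(p(m(p(cons(a, cons(b, b))), b, a))))   [R3 at 1]
2. m(p(cons(a, a)), b, p(p(m(p(cons(a, cons(b, b))), b, a))))  →  p(p(m(p(cons(a, cons(b, b))), b, a)))   [R3 at ε]
3. p(p(m(p(cons(a, cons(b, b))), b, a)))  →  p(p(a))   [R3 at 1.1]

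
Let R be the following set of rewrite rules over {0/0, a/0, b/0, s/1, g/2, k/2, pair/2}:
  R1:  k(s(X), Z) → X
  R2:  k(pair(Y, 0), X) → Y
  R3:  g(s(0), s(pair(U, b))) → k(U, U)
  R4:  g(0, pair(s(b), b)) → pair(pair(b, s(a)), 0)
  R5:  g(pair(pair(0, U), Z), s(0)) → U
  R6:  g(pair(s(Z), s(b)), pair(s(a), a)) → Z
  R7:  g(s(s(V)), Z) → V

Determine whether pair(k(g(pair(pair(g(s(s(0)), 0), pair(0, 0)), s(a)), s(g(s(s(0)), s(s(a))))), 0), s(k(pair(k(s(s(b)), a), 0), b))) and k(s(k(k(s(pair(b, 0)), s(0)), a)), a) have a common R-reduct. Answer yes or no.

no — NF(t₁) = pair(0, s(s(b))), NF(t₂) = b

Reduce t₁ = pair(k(g(pair(pair(g(s(s(0)), 0), pair(0, 0)), s(a)), s(g(s(s(0)), s(s(a))))), 0), s(k(pair(k(s(s(b)), a), 0), b))):
1. pair(k(g(pair(pair(g(s(s(0)), 0), pair(0, 0)), s(a)), s(g(s(s(0)), s(s(a))))), 0), s(k(pair(k(s(s(b)), a), 0), b)))  →  pair(k(g(pair(pair(0, pair(0, 0)), s(a)), s(g(s(s(0)), s(s(a))))), 0), s(k(pair(k(s(s(b)), a), 0), b)))   [R7 at 1.1.1.1.1]
2. pair(k(g(pair(pair(0, pair(0, 0)), s(a)), s(g(s(s(0)), s(s(a))))), 0), s(k(pair(k(s(s(b)), a), 0), b)))  →  pair(k(g(pair(pair(0, pair(0, 0)), s(a)), s(0)), 0), s(k(pair(k(s(s(b)), a), 0), b)))   [R7 at 1.1.2.1]
3. pair(k(g(pair(pair(0, pair(0, 0)), s(a)), s(0)), 0), s(k(pair(k(s(s(b)), a), 0), b)))  →  pair(k(pair(0, 0), 0), s(k(pair(k(s(s(b)), a), 0), b)))   [R5 at 1.1]
4. pair(k(pair(0, 0), 0), s(k(pair(k(s(s(b)), a), 0), b)))  →  pair(0, s(k(pair(k(s(s(b)), a), 0), b)))   [R2 at 1]
5. pair(0, s(k(pair(k(s(s(b)), a), 0), b)))  →  pair(0, s(k(s(s(b)), a)))   [R2 at 2.1]
6. pair(0, s(k(s(s(b)), a)))  →  pair(0, s(s(b)))   [R1 at 2.1]

Reduce t₂ = k(s(k(k(s(pair(b, 0)), s(0)), a)), a):
1. k(s(k(k(s(pair(b, 0)), s(0)), a)), a)  →  k(k(s(pair(b, 0)), s(0)), a)   [R1 at ε]
2. k(k(s(pair(b, 0)), s(0)), a)  →  k(pair(b, 0), a)   [R1 at 1]
3. k(pair(b, 0), a)  →  b   [R2 at ε]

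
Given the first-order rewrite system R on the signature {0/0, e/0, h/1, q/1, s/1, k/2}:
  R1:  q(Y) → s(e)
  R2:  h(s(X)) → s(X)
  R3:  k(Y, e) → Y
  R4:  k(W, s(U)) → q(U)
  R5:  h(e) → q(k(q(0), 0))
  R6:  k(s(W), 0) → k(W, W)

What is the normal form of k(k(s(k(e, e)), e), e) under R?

s(e)

1. k(k(s(k(e, e)), e), e)  →  k(s(k(e, e)), e)   [R3 at ε]
2. k(s(k(e, e)), e)  →  s(k(e, e))   [R3 at ε]
3. s(k(e, e))  →  s(e)   [R3 at 1]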